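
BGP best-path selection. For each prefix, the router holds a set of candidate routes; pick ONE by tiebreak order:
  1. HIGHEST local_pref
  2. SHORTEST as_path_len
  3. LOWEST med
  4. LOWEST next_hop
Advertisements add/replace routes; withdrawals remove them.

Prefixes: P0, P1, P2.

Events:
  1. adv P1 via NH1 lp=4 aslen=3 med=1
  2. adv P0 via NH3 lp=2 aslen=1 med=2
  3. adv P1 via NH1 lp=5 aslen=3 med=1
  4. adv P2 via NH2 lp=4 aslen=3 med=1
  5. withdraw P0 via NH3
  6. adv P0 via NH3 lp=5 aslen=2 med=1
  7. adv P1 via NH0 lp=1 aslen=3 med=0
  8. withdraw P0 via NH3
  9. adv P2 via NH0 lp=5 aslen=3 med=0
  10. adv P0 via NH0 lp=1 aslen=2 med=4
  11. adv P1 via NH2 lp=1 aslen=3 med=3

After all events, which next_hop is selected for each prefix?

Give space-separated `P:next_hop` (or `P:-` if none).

Op 1: best P0=- P1=NH1 P2=-
Op 2: best P0=NH3 P1=NH1 P2=-
Op 3: best P0=NH3 P1=NH1 P2=-
Op 4: best P0=NH3 P1=NH1 P2=NH2
Op 5: best P0=- P1=NH1 P2=NH2
Op 6: best P0=NH3 P1=NH1 P2=NH2
Op 7: best P0=NH3 P1=NH1 P2=NH2
Op 8: best P0=- P1=NH1 P2=NH2
Op 9: best P0=- P1=NH1 P2=NH0
Op 10: best P0=NH0 P1=NH1 P2=NH0
Op 11: best P0=NH0 P1=NH1 P2=NH0

Answer: P0:NH0 P1:NH1 P2:NH0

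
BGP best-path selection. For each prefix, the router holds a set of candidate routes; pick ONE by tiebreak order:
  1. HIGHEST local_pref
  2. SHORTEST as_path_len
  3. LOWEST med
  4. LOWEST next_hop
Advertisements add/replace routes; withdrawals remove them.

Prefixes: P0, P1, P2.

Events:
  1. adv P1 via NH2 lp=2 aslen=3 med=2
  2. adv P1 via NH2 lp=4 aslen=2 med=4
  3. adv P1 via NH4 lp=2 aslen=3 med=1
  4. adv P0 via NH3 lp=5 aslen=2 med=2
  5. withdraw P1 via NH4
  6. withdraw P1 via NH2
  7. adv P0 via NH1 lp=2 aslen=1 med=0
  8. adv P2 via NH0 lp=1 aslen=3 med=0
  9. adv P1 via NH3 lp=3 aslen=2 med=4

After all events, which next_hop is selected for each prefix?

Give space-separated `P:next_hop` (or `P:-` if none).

Op 1: best P0=- P1=NH2 P2=-
Op 2: best P0=- P1=NH2 P2=-
Op 3: best P0=- P1=NH2 P2=-
Op 4: best P0=NH3 P1=NH2 P2=-
Op 5: best P0=NH3 P1=NH2 P2=-
Op 6: best P0=NH3 P1=- P2=-
Op 7: best P0=NH3 P1=- P2=-
Op 8: best P0=NH3 P1=- P2=NH0
Op 9: best P0=NH3 P1=NH3 P2=NH0

Answer: P0:NH3 P1:NH3 P2:NH0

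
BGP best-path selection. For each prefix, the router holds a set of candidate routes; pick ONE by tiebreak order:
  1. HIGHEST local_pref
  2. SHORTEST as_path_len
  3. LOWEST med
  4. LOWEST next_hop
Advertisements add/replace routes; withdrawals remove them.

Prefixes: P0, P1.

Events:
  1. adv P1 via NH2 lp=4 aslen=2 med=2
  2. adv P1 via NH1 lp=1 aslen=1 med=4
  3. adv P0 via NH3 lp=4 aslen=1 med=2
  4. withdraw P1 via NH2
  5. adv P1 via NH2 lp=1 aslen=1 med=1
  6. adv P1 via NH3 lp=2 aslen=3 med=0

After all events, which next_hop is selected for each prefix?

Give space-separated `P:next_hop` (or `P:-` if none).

Answer: P0:NH3 P1:NH3

Derivation:
Op 1: best P0=- P1=NH2
Op 2: best P0=- P1=NH2
Op 3: best P0=NH3 P1=NH2
Op 4: best P0=NH3 P1=NH1
Op 5: best P0=NH3 P1=NH2
Op 6: best P0=NH3 P1=NH3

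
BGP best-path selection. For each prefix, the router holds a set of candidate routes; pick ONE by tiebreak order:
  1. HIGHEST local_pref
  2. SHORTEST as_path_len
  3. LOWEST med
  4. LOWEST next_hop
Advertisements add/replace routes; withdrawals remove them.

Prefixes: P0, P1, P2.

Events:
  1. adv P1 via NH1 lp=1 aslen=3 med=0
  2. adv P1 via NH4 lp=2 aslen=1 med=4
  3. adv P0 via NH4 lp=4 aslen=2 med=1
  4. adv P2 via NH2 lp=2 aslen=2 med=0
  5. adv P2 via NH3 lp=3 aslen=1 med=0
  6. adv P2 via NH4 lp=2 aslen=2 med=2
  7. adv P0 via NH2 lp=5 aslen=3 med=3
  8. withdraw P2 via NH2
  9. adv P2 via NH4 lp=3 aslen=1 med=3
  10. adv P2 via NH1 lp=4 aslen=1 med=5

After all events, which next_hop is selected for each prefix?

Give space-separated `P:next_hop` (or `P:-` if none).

Answer: P0:NH2 P1:NH4 P2:NH1

Derivation:
Op 1: best P0=- P1=NH1 P2=-
Op 2: best P0=- P1=NH4 P2=-
Op 3: best P0=NH4 P1=NH4 P2=-
Op 4: best P0=NH4 P1=NH4 P2=NH2
Op 5: best P0=NH4 P1=NH4 P2=NH3
Op 6: best P0=NH4 P1=NH4 P2=NH3
Op 7: best P0=NH2 P1=NH4 P2=NH3
Op 8: best P0=NH2 P1=NH4 P2=NH3
Op 9: best P0=NH2 P1=NH4 P2=NH3
Op 10: best P0=NH2 P1=NH4 P2=NH1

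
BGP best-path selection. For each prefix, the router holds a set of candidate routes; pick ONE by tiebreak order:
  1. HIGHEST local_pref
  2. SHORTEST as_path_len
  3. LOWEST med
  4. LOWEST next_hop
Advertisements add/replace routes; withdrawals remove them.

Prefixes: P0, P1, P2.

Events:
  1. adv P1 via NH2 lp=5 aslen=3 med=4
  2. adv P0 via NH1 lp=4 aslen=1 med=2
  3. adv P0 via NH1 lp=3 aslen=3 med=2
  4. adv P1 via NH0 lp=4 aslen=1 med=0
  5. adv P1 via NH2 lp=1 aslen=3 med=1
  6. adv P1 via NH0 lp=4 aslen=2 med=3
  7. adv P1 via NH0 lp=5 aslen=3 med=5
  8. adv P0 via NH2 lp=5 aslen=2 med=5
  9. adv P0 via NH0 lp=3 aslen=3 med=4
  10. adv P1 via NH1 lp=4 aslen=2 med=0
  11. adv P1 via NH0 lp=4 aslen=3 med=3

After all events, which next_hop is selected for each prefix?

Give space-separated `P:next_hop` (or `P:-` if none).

Answer: P0:NH2 P1:NH1 P2:-

Derivation:
Op 1: best P0=- P1=NH2 P2=-
Op 2: best P0=NH1 P1=NH2 P2=-
Op 3: best P0=NH1 P1=NH2 P2=-
Op 4: best P0=NH1 P1=NH2 P2=-
Op 5: best P0=NH1 P1=NH0 P2=-
Op 6: best P0=NH1 P1=NH0 P2=-
Op 7: best P0=NH1 P1=NH0 P2=-
Op 8: best P0=NH2 P1=NH0 P2=-
Op 9: best P0=NH2 P1=NH0 P2=-
Op 10: best P0=NH2 P1=NH0 P2=-
Op 11: best P0=NH2 P1=NH1 P2=-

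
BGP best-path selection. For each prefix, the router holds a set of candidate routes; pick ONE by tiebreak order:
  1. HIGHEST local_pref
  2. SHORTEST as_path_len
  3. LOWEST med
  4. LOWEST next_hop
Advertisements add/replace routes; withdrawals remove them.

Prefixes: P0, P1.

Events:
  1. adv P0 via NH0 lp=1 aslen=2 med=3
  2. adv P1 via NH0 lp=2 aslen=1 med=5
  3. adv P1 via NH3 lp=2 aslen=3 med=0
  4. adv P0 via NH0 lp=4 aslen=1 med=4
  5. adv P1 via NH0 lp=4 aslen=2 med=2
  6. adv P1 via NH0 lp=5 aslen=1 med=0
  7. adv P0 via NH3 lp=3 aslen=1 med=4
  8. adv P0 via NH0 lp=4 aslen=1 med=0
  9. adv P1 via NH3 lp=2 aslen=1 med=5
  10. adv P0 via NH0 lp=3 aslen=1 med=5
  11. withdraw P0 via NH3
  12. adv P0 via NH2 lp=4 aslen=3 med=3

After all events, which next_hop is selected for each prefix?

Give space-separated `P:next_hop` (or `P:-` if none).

Answer: P0:NH2 P1:NH0

Derivation:
Op 1: best P0=NH0 P1=-
Op 2: best P0=NH0 P1=NH0
Op 3: best P0=NH0 P1=NH0
Op 4: best P0=NH0 P1=NH0
Op 5: best P0=NH0 P1=NH0
Op 6: best P0=NH0 P1=NH0
Op 7: best P0=NH0 P1=NH0
Op 8: best P0=NH0 P1=NH0
Op 9: best P0=NH0 P1=NH0
Op 10: best P0=NH3 P1=NH0
Op 11: best P0=NH0 P1=NH0
Op 12: best P0=NH2 P1=NH0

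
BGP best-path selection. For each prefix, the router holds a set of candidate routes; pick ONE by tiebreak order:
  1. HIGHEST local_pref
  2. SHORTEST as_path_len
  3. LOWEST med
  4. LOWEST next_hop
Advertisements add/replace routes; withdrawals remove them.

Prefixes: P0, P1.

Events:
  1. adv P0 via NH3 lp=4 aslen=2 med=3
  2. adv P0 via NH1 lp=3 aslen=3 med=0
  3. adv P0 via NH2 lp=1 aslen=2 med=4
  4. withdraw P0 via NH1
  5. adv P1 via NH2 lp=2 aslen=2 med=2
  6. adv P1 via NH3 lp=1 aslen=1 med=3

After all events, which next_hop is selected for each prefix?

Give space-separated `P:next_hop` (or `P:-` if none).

Answer: P0:NH3 P1:NH2

Derivation:
Op 1: best P0=NH3 P1=-
Op 2: best P0=NH3 P1=-
Op 3: best P0=NH3 P1=-
Op 4: best P0=NH3 P1=-
Op 5: best P0=NH3 P1=NH2
Op 6: best P0=NH3 P1=NH2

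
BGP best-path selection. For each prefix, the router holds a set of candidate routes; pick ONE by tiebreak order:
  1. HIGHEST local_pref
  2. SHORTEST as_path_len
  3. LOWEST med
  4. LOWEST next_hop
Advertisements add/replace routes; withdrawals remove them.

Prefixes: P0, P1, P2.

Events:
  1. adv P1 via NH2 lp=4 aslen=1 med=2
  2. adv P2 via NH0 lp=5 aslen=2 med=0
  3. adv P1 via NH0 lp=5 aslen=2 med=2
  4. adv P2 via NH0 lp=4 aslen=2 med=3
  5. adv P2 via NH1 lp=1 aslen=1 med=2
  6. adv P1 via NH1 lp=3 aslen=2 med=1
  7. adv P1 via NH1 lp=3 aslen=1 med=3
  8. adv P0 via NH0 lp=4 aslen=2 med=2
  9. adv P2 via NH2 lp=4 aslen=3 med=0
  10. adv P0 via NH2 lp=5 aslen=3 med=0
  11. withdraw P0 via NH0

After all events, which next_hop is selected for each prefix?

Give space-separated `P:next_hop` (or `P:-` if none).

Answer: P0:NH2 P1:NH0 P2:NH0

Derivation:
Op 1: best P0=- P1=NH2 P2=-
Op 2: best P0=- P1=NH2 P2=NH0
Op 3: best P0=- P1=NH0 P2=NH0
Op 4: best P0=- P1=NH0 P2=NH0
Op 5: best P0=- P1=NH0 P2=NH0
Op 6: best P0=- P1=NH0 P2=NH0
Op 7: best P0=- P1=NH0 P2=NH0
Op 8: best P0=NH0 P1=NH0 P2=NH0
Op 9: best P0=NH0 P1=NH0 P2=NH0
Op 10: best P0=NH2 P1=NH0 P2=NH0
Op 11: best P0=NH2 P1=NH0 P2=NH0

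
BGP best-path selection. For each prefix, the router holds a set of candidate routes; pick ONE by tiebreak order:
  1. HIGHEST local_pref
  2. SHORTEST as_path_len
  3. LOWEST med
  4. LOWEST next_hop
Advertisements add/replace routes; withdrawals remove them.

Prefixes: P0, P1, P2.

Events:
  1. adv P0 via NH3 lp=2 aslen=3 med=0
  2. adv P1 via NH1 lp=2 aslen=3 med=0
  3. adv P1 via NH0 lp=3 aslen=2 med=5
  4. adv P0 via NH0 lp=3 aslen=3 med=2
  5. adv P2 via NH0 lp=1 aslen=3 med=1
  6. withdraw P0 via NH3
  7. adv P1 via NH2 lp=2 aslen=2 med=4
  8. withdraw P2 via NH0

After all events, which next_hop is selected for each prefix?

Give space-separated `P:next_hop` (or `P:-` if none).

Answer: P0:NH0 P1:NH0 P2:-

Derivation:
Op 1: best P0=NH3 P1=- P2=-
Op 2: best P0=NH3 P1=NH1 P2=-
Op 3: best P0=NH3 P1=NH0 P2=-
Op 4: best P0=NH0 P1=NH0 P2=-
Op 5: best P0=NH0 P1=NH0 P2=NH0
Op 6: best P0=NH0 P1=NH0 P2=NH0
Op 7: best P0=NH0 P1=NH0 P2=NH0
Op 8: best P0=NH0 P1=NH0 P2=-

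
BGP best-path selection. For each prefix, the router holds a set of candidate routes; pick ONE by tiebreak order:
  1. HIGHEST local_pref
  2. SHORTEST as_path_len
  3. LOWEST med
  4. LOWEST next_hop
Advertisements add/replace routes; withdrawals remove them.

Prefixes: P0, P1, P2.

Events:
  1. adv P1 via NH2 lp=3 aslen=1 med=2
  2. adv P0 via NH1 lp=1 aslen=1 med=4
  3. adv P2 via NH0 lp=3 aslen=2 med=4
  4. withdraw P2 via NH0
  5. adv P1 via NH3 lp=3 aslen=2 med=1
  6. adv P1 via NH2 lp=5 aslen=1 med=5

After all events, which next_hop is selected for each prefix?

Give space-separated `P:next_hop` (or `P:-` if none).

Op 1: best P0=- P1=NH2 P2=-
Op 2: best P0=NH1 P1=NH2 P2=-
Op 3: best P0=NH1 P1=NH2 P2=NH0
Op 4: best P0=NH1 P1=NH2 P2=-
Op 5: best P0=NH1 P1=NH2 P2=-
Op 6: best P0=NH1 P1=NH2 P2=-

Answer: P0:NH1 P1:NH2 P2:-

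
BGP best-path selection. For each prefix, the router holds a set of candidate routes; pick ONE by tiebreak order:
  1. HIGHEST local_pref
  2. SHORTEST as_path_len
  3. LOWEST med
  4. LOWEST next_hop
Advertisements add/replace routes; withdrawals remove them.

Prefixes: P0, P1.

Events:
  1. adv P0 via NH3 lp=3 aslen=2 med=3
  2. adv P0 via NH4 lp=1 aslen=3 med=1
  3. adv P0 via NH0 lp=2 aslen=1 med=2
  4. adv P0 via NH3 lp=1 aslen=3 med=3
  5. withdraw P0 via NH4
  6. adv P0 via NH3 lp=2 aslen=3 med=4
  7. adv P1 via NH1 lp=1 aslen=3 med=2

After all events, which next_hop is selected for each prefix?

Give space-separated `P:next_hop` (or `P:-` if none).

Op 1: best P0=NH3 P1=-
Op 2: best P0=NH3 P1=-
Op 3: best P0=NH3 P1=-
Op 4: best P0=NH0 P1=-
Op 5: best P0=NH0 P1=-
Op 6: best P0=NH0 P1=-
Op 7: best P0=NH0 P1=NH1

Answer: P0:NH0 P1:NH1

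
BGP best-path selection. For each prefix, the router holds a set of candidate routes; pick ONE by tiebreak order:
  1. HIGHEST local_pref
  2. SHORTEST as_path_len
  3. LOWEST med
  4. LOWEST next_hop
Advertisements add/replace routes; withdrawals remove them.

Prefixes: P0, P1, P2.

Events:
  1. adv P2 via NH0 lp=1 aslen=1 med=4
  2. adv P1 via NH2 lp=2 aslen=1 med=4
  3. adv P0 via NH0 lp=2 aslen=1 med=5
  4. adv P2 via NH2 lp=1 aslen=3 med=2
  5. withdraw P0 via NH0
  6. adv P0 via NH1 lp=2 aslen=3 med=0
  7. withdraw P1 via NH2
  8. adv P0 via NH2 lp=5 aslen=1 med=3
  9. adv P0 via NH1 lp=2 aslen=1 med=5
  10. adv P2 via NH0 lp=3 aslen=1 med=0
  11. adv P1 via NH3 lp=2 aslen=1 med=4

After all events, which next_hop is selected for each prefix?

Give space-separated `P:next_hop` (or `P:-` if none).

Op 1: best P0=- P1=- P2=NH0
Op 2: best P0=- P1=NH2 P2=NH0
Op 3: best P0=NH0 P1=NH2 P2=NH0
Op 4: best P0=NH0 P1=NH2 P2=NH0
Op 5: best P0=- P1=NH2 P2=NH0
Op 6: best P0=NH1 P1=NH2 P2=NH0
Op 7: best P0=NH1 P1=- P2=NH0
Op 8: best P0=NH2 P1=- P2=NH0
Op 9: best P0=NH2 P1=- P2=NH0
Op 10: best P0=NH2 P1=- P2=NH0
Op 11: best P0=NH2 P1=NH3 P2=NH0

Answer: P0:NH2 P1:NH3 P2:NH0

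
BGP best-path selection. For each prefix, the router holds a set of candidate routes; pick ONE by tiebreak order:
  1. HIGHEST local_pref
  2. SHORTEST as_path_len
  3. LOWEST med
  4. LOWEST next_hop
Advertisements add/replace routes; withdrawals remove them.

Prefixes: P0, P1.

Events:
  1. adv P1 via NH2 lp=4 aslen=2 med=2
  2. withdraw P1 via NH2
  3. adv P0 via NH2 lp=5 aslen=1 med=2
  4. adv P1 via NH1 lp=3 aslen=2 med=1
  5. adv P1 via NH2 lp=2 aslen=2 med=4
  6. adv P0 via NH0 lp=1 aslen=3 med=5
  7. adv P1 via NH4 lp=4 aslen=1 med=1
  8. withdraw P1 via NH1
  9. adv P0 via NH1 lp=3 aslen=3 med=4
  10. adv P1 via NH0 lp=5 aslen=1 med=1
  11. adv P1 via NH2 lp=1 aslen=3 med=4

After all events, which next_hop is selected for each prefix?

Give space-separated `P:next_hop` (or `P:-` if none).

Answer: P0:NH2 P1:NH0

Derivation:
Op 1: best P0=- P1=NH2
Op 2: best P0=- P1=-
Op 3: best P0=NH2 P1=-
Op 4: best P0=NH2 P1=NH1
Op 5: best P0=NH2 P1=NH1
Op 6: best P0=NH2 P1=NH1
Op 7: best P0=NH2 P1=NH4
Op 8: best P0=NH2 P1=NH4
Op 9: best P0=NH2 P1=NH4
Op 10: best P0=NH2 P1=NH0
Op 11: best P0=NH2 P1=NH0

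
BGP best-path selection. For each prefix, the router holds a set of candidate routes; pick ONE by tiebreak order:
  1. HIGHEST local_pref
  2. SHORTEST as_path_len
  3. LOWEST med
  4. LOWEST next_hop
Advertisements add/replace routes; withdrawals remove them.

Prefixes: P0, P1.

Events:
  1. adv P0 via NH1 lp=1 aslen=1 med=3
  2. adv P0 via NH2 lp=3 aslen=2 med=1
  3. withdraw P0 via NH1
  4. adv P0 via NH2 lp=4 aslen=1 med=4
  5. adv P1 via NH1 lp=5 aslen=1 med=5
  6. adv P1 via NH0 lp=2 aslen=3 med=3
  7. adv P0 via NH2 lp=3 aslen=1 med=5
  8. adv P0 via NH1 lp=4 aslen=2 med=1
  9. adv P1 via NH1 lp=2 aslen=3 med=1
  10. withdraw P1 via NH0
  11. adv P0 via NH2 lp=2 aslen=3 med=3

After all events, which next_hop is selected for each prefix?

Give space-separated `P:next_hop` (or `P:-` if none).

Answer: P0:NH1 P1:NH1

Derivation:
Op 1: best P0=NH1 P1=-
Op 2: best P0=NH2 P1=-
Op 3: best P0=NH2 P1=-
Op 4: best P0=NH2 P1=-
Op 5: best P0=NH2 P1=NH1
Op 6: best P0=NH2 P1=NH1
Op 7: best P0=NH2 P1=NH1
Op 8: best P0=NH1 P1=NH1
Op 9: best P0=NH1 P1=NH1
Op 10: best P0=NH1 P1=NH1
Op 11: best P0=NH1 P1=NH1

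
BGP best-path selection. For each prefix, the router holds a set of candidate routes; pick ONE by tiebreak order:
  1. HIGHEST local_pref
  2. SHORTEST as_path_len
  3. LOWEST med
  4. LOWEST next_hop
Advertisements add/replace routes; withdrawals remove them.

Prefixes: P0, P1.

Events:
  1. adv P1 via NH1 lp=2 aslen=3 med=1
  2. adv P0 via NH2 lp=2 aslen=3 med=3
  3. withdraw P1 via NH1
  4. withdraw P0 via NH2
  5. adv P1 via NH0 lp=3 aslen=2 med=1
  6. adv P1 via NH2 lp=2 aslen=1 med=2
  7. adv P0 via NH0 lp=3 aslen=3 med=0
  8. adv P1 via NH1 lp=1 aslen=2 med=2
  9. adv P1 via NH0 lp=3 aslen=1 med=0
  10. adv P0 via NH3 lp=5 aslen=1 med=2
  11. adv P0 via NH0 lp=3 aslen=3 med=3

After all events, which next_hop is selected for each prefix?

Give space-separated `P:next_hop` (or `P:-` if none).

Answer: P0:NH3 P1:NH0

Derivation:
Op 1: best P0=- P1=NH1
Op 2: best P0=NH2 P1=NH1
Op 3: best P0=NH2 P1=-
Op 4: best P0=- P1=-
Op 5: best P0=- P1=NH0
Op 6: best P0=- P1=NH0
Op 7: best P0=NH0 P1=NH0
Op 8: best P0=NH0 P1=NH0
Op 9: best P0=NH0 P1=NH0
Op 10: best P0=NH3 P1=NH0
Op 11: best P0=NH3 P1=NH0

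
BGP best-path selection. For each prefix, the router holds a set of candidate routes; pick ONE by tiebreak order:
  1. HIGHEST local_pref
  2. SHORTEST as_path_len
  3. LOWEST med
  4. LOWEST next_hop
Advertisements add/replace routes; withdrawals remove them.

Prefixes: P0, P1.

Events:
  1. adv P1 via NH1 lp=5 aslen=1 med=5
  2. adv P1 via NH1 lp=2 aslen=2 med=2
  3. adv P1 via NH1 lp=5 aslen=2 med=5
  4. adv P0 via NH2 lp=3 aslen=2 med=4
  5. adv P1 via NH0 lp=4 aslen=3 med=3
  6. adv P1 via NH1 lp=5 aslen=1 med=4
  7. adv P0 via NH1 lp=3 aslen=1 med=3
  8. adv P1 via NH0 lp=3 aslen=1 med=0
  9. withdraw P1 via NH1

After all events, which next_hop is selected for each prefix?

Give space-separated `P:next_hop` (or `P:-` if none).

Op 1: best P0=- P1=NH1
Op 2: best P0=- P1=NH1
Op 3: best P0=- P1=NH1
Op 4: best P0=NH2 P1=NH1
Op 5: best P0=NH2 P1=NH1
Op 6: best P0=NH2 P1=NH1
Op 7: best P0=NH1 P1=NH1
Op 8: best P0=NH1 P1=NH1
Op 9: best P0=NH1 P1=NH0

Answer: P0:NH1 P1:NH0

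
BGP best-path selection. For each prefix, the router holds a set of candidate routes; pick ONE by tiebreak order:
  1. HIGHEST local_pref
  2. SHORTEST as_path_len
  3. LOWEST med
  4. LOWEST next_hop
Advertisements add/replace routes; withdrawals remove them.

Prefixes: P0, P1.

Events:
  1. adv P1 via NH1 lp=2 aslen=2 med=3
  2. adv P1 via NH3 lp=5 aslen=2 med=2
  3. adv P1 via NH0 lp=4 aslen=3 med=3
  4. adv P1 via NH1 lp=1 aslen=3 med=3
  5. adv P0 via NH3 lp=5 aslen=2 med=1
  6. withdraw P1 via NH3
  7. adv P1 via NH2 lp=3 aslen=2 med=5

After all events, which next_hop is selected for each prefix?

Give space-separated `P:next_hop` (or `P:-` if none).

Op 1: best P0=- P1=NH1
Op 2: best P0=- P1=NH3
Op 3: best P0=- P1=NH3
Op 4: best P0=- P1=NH3
Op 5: best P0=NH3 P1=NH3
Op 6: best P0=NH3 P1=NH0
Op 7: best P0=NH3 P1=NH0

Answer: P0:NH3 P1:NH0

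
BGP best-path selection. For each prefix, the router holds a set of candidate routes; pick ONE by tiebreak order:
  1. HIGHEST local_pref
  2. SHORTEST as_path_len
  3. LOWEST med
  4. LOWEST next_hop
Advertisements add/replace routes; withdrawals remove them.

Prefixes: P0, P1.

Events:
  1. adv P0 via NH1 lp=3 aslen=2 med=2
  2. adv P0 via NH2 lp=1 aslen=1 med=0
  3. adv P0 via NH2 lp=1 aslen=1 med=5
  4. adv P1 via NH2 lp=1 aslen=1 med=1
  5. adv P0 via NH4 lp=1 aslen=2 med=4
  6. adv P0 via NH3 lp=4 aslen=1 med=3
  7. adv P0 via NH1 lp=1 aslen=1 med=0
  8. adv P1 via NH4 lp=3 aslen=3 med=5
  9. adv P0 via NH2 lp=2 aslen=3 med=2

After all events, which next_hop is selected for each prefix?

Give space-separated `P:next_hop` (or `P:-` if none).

Op 1: best P0=NH1 P1=-
Op 2: best P0=NH1 P1=-
Op 3: best P0=NH1 P1=-
Op 4: best P0=NH1 P1=NH2
Op 5: best P0=NH1 P1=NH2
Op 6: best P0=NH3 P1=NH2
Op 7: best P0=NH3 P1=NH2
Op 8: best P0=NH3 P1=NH4
Op 9: best P0=NH3 P1=NH4

Answer: P0:NH3 P1:NH4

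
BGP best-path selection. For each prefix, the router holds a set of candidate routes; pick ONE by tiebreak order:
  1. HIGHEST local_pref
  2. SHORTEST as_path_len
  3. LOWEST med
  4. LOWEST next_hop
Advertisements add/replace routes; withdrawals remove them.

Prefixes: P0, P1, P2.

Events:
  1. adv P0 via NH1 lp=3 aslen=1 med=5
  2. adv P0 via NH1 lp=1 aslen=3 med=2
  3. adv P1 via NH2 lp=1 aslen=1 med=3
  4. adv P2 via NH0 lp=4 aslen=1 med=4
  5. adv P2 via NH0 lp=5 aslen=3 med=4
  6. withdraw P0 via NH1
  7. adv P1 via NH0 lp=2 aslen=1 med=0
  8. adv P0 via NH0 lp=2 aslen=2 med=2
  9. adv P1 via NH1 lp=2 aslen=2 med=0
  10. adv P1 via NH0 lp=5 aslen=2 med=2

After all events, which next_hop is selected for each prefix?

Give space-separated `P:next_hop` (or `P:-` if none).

Answer: P0:NH0 P1:NH0 P2:NH0

Derivation:
Op 1: best P0=NH1 P1=- P2=-
Op 2: best P0=NH1 P1=- P2=-
Op 3: best P0=NH1 P1=NH2 P2=-
Op 4: best P0=NH1 P1=NH2 P2=NH0
Op 5: best P0=NH1 P1=NH2 P2=NH0
Op 6: best P0=- P1=NH2 P2=NH0
Op 7: best P0=- P1=NH0 P2=NH0
Op 8: best P0=NH0 P1=NH0 P2=NH0
Op 9: best P0=NH0 P1=NH0 P2=NH0
Op 10: best P0=NH0 P1=NH0 P2=NH0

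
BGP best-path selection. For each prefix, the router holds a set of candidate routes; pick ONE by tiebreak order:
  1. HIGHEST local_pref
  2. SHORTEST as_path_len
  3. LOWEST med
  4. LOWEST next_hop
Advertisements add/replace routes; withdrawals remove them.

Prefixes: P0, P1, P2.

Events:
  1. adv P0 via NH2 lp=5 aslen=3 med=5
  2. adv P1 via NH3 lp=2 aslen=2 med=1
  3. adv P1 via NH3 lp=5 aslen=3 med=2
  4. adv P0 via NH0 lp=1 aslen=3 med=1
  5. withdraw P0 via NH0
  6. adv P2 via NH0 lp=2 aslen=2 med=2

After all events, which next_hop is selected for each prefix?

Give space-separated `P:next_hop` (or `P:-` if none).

Answer: P0:NH2 P1:NH3 P2:NH0

Derivation:
Op 1: best P0=NH2 P1=- P2=-
Op 2: best P0=NH2 P1=NH3 P2=-
Op 3: best P0=NH2 P1=NH3 P2=-
Op 4: best P0=NH2 P1=NH3 P2=-
Op 5: best P0=NH2 P1=NH3 P2=-
Op 6: best P0=NH2 P1=NH3 P2=NH0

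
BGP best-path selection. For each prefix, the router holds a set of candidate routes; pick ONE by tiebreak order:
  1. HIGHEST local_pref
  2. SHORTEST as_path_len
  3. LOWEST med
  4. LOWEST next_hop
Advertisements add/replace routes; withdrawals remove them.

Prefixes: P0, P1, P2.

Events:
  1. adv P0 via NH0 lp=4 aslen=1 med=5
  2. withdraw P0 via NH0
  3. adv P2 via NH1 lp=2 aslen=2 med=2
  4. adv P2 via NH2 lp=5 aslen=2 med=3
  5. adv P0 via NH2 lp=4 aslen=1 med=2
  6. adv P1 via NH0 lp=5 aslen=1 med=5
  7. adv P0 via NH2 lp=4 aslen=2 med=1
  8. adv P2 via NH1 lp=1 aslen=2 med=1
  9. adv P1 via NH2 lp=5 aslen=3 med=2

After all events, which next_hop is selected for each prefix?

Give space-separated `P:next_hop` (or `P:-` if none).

Answer: P0:NH2 P1:NH0 P2:NH2

Derivation:
Op 1: best P0=NH0 P1=- P2=-
Op 2: best P0=- P1=- P2=-
Op 3: best P0=- P1=- P2=NH1
Op 4: best P0=- P1=- P2=NH2
Op 5: best P0=NH2 P1=- P2=NH2
Op 6: best P0=NH2 P1=NH0 P2=NH2
Op 7: best P0=NH2 P1=NH0 P2=NH2
Op 8: best P0=NH2 P1=NH0 P2=NH2
Op 9: best P0=NH2 P1=NH0 P2=NH2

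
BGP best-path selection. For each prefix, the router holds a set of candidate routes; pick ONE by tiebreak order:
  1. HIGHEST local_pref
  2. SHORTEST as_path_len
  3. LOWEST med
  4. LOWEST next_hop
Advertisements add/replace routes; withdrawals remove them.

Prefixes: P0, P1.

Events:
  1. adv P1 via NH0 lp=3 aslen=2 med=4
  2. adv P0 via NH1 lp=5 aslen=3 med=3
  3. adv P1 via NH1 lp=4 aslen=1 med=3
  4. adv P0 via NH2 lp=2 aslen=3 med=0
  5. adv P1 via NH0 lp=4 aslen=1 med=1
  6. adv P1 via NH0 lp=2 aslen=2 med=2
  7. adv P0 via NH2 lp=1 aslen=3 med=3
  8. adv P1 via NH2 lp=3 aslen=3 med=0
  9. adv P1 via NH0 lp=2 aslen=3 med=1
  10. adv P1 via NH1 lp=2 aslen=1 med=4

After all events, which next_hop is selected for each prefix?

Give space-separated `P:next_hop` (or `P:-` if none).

Op 1: best P0=- P1=NH0
Op 2: best P0=NH1 P1=NH0
Op 3: best P0=NH1 P1=NH1
Op 4: best P0=NH1 P1=NH1
Op 5: best P0=NH1 P1=NH0
Op 6: best P0=NH1 P1=NH1
Op 7: best P0=NH1 P1=NH1
Op 8: best P0=NH1 P1=NH1
Op 9: best P0=NH1 P1=NH1
Op 10: best P0=NH1 P1=NH2

Answer: P0:NH1 P1:NH2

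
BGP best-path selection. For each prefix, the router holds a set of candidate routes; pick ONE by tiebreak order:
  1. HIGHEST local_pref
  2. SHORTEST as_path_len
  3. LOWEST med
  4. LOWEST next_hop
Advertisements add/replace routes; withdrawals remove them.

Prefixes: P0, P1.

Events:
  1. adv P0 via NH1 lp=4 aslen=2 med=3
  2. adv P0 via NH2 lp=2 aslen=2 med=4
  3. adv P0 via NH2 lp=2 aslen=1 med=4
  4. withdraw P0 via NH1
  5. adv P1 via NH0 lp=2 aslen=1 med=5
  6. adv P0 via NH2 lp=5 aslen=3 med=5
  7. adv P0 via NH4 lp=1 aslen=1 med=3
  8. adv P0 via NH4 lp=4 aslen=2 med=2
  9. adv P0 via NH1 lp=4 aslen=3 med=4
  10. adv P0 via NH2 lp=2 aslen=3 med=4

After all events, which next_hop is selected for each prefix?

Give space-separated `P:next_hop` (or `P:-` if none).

Answer: P0:NH4 P1:NH0

Derivation:
Op 1: best P0=NH1 P1=-
Op 2: best P0=NH1 P1=-
Op 3: best P0=NH1 P1=-
Op 4: best P0=NH2 P1=-
Op 5: best P0=NH2 P1=NH0
Op 6: best P0=NH2 P1=NH0
Op 7: best P0=NH2 P1=NH0
Op 8: best P0=NH2 P1=NH0
Op 9: best P0=NH2 P1=NH0
Op 10: best P0=NH4 P1=NH0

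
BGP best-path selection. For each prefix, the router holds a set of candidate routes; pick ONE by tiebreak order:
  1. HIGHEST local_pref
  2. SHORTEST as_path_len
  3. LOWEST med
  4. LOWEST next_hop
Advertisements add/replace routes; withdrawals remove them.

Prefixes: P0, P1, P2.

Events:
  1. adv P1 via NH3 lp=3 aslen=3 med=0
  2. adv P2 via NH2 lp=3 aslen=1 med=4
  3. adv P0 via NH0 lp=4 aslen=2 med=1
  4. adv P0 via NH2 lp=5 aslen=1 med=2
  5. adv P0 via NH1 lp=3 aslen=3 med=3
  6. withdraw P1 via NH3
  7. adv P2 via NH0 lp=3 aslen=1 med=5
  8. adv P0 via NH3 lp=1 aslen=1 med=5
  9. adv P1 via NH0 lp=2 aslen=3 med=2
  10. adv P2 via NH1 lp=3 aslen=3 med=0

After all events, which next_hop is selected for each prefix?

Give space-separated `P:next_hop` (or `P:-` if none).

Op 1: best P0=- P1=NH3 P2=-
Op 2: best P0=- P1=NH3 P2=NH2
Op 3: best P0=NH0 P1=NH3 P2=NH2
Op 4: best P0=NH2 P1=NH3 P2=NH2
Op 5: best P0=NH2 P1=NH3 P2=NH2
Op 6: best P0=NH2 P1=- P2=NH2
Op 7: best P0=NH2 P1=- P2=NH2
Op 8: best P0=NH2 P1=- P2=NH2
Op 9: best P0=NH2 P1=NH0 P2=NH2
Op 10: best P0=NH2 P1=NH0 P2=NH2

Answer: P0:NH2 P1:NH0 P2:NH2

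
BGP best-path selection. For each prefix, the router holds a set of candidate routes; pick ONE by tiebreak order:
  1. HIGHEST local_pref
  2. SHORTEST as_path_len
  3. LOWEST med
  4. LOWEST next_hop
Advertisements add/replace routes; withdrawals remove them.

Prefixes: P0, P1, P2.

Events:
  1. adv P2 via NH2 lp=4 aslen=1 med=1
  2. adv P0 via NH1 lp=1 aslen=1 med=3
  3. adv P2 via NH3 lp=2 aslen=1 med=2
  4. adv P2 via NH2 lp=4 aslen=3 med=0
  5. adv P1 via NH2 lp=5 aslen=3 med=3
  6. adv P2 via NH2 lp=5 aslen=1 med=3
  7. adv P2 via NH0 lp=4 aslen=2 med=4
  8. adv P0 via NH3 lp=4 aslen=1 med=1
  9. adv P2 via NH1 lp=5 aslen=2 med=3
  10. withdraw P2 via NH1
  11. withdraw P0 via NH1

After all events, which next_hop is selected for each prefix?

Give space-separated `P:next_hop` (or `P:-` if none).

Answer: P0:NH3 P1:NH2 P2:NH2

Derivation:
Op 1: best P0=- P1=- P2=NH2
Op 2: best P0=NH1 P1=- P2=NH2
Op 3: best P0=NH1 P1=- P2=NH2
Op 4: best P0=NH1 P1=- P2=NH2
Op 5: best P0=NH1 P1=NH2 P2=NH2
Op 6: best P0=NH1 P1=NH2 P2=NH2
Op 7: best P0=NH1 P1=NH2 P2=NH2
Op 8: best P0=NH3 P1=NH2 P2=NH2
Op 9: best P0=NH3 P1=NH2 P2=NH2
Op 10: best P0=NH3 P1=NH2 P2=NH2
Op 11: best P0=NH3 P1=NH2 P2=NH2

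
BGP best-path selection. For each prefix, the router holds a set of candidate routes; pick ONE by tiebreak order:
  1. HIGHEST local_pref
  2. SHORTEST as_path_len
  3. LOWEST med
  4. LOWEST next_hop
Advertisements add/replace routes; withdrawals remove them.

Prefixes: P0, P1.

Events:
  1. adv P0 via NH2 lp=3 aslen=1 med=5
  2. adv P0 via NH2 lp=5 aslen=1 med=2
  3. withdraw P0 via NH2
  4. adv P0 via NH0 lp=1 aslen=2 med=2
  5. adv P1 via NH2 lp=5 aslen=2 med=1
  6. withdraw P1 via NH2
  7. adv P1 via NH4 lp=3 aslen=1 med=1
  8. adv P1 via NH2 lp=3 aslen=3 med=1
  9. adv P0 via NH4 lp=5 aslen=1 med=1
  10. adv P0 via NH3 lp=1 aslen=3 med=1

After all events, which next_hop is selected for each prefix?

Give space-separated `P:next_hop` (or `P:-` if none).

Op 1: best P0=NH2 P1=-
Op 2: best P0=NH2 P1=-
Op 3: best P0=- P1=-
Op 4: best P0=NH0 P1=-
Op 5: best P0=NH0 P1=NH2
Op 6: best P0=NH0 P1=-
Op 7: best P0=NH0 P1=NH4
Op 8: best P0=NH0 P1=NH4
Op 9: best P0=NH4 P1=NH4
Op 10: best P0=NH4 P1=NH4

Answer: P0:NH4 P1:NH4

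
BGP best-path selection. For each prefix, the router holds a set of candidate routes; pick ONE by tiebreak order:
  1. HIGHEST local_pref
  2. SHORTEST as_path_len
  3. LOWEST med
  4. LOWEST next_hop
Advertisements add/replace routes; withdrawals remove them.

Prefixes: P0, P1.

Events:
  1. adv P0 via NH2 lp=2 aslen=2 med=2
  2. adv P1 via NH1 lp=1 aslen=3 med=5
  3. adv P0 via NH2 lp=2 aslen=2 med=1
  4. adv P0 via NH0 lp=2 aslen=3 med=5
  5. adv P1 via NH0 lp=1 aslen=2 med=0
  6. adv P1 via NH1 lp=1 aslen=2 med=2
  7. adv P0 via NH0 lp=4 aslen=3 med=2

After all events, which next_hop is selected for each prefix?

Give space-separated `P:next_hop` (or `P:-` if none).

Op 1: best P0=NH2 P1=-
Op 2: best P0=NH2 P1=NH1
Op 3: best P0=NH2 P1=NH1
Op 4: best P0=NH2 P1=NH1
Op 5: best P0=NH2 P1=NH0
Op 6: best P0=NH2 P1=NH0
Op 7: best P0=NH0 P1=NH0

Answer: P0:NH0 P1:NH0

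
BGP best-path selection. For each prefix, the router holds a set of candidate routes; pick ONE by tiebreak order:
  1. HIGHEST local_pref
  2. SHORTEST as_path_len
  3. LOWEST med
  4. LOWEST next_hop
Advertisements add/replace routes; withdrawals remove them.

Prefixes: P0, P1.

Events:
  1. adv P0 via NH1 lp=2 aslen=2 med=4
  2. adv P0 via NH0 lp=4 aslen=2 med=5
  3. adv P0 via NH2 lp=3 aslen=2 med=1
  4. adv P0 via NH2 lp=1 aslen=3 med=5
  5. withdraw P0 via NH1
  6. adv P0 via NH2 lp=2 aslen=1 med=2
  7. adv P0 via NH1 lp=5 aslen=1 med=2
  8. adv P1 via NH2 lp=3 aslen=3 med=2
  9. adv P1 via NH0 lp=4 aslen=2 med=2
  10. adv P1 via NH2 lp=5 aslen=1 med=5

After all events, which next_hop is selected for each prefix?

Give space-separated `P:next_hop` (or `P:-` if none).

Op 1: best P0=NH1 P1=-
Op 2: best P0=NH0 P1=-
Op 3: best P0=NH0 P1=-
Op 4: best P0=NH0 P1=-
Op 5: best P0=NH0 P1=-
Op 6: best P0=NH0 P1=-
Op 7: best P0=NH1 P1=-
Op 8: best P0=NH1 P1=NH2
Op 9: best P0=NH1 P1=NH0
Op 10: best P0=NH1 P1=NH2

Answer: P0:NH1 P1:NH2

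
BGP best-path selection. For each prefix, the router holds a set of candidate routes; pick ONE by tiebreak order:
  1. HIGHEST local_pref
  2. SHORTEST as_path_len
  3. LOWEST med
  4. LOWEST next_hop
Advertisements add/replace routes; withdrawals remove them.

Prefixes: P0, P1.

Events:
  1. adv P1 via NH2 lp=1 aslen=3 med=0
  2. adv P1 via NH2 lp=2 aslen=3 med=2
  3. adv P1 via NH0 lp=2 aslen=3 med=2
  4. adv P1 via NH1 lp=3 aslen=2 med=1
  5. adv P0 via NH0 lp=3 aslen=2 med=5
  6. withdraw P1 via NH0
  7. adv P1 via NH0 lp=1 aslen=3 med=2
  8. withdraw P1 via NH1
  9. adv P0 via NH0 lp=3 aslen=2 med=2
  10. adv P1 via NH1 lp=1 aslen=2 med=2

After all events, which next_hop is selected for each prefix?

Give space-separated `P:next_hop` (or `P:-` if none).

Op 1: best P0=- P1=NH2
Op 2: best P0=- P1=NH2
Op 3: best P0=- P1=NH0
Op 4: best P0=- P1=NH1
Op 5: best P0=NH0 P1=NH1
Op 6: best P0=NH0 P1=NH1
Op 7: best P0=NH0 P1=NH1
Op 8: best P0=NH0 P1=NH2
Op 9: best P0=NH0 P1=NH2
Op 10: best P0=NH0 P1=NH2

Answer: P0:NH0 P1:NH2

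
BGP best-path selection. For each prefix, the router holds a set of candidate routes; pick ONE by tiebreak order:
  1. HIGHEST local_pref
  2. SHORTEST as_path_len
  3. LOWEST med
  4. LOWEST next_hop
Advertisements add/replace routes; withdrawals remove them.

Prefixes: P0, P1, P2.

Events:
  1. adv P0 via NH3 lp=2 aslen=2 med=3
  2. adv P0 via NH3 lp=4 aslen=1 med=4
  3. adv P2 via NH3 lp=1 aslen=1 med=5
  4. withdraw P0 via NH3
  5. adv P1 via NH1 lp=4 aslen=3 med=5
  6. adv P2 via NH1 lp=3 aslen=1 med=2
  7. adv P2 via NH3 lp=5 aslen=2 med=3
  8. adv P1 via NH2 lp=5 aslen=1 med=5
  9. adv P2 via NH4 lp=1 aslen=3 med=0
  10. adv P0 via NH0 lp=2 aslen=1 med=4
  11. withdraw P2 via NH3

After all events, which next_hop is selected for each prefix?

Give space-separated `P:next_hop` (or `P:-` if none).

Answer: P0:NH0 P1:NH2 P2:NH1

Derivation:
Op 1: best P0=NH3 P1=- P2=-
Op 2: best P0=NH3 P1=- P2=-
Op 3: best P0=NH3 P1=- P2=NH3
Op 4: best P0=- P1=- P2=NH3
Op 5: best P0=- P1=NH1 P2=NH3
Op 6: best P0=- P1=NH1 P2=NH1
Op 7: best P0=- P1=NH1 P2=NH3
Op 8: best P0=- P1=NH2 P2=NH3
Op 9: best P0=- P1=NH2 P2=NH3
Op 10: best P0=NH0 P1=NH2 P2=NH3
Op 11: best P0=NH0 P1=NH2 P2=NH1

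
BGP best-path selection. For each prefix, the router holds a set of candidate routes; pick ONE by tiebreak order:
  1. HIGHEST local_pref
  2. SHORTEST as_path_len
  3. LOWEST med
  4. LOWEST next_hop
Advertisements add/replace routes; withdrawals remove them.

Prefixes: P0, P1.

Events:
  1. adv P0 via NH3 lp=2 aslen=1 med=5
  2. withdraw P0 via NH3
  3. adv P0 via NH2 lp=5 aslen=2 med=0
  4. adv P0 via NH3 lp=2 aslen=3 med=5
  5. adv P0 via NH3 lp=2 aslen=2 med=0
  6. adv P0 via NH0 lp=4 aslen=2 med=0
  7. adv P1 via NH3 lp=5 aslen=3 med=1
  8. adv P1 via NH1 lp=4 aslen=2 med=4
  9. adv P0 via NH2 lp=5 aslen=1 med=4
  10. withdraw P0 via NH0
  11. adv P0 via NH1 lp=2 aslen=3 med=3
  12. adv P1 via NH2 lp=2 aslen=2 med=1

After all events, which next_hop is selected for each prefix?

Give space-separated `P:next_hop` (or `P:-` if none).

Op 1: best P0=NH3 P1=-
Op 2: best P0=- P1=-
Op 3: best P0=NH2 P1=-
Op 4: best P0=NH2 P1=-
Op 5: best P0=NH2 P1=-
Op 6: best P0=NH2 P1=-
Op 7: best P0=NH2 P1=NH3
Op 8: best P0=NH2 P1=NH3
Op 9: best P0=NH2 P1=NH3
Op 10: best P0=NH2 P1=NH3
Op 11: best P0=NH2 P1=NH3
Op 12: best P0=NH2 P1=NH3

Answer: P0:NH2 P1:NH3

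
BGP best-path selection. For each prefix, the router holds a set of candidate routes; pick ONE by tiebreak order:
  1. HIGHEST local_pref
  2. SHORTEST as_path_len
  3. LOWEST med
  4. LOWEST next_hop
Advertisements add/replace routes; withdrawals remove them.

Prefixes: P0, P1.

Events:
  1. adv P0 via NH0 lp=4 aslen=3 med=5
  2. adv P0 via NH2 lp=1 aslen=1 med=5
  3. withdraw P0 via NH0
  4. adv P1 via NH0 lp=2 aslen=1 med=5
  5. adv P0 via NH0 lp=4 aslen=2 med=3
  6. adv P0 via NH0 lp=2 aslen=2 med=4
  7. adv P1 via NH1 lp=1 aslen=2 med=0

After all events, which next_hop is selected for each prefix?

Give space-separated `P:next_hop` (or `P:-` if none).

Answer: P0:NH0 P1:NH0

Derivation:
Op 1: best P0=NH0 P1=-
Op 2: best P0=NH0 P1=-
Op 3: best P0=NH2 P1=-
Op 4: best P0=NH2 P1=NH0
Op 5: best P0=NH0 P1=NH0
Op 6: best P0=NH0 P1=NH0
Op 7: best P0=NH0 P1=NH0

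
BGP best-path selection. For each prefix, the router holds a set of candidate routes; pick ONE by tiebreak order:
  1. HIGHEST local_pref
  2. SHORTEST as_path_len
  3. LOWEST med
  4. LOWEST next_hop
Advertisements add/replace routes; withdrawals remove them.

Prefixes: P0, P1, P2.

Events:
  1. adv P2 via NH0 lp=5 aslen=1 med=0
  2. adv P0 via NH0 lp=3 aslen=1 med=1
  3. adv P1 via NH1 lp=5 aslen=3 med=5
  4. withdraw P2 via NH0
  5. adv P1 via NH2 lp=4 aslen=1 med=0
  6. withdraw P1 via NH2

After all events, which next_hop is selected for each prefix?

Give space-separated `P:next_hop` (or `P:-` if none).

Op 1: best P0=- P1=- P2=NH0
Op 2: best P0=NH0 P1=- P2=NH0
Op 3: best P0=NH0 P1=NH1 P2=NH0
Op 4: best P0=NH0 P1=NH1 P2=-
Op 5: best P0=NH0 P1=NH1 P2=-
Op 6: best P0=NH0 P1=NH1 P2=-

Answer: P0:NH0 P1:NH1 P2:-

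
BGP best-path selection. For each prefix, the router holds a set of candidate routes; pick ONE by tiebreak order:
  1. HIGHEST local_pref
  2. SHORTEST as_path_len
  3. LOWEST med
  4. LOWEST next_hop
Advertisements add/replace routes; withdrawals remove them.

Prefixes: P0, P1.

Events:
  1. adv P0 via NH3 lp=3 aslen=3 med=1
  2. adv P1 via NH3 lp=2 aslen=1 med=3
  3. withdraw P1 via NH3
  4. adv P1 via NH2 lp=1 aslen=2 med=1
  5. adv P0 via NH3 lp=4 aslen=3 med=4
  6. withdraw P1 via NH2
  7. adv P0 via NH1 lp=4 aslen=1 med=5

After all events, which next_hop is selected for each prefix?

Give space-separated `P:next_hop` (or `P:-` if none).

Op 1: best P0=NH3 P1=-
Op 2: best P0=NH3 P1=NH3
Op 3: best P0=NH3 P1=-
Op 4: best P0=NH3 P1=NH2
Op 5: best P0=NH3 P1=NH2
Op 6: best P0=NH3 P1=-
Op 7: best P0=NH1 P1=-

Answer: P0:NH1 P1:-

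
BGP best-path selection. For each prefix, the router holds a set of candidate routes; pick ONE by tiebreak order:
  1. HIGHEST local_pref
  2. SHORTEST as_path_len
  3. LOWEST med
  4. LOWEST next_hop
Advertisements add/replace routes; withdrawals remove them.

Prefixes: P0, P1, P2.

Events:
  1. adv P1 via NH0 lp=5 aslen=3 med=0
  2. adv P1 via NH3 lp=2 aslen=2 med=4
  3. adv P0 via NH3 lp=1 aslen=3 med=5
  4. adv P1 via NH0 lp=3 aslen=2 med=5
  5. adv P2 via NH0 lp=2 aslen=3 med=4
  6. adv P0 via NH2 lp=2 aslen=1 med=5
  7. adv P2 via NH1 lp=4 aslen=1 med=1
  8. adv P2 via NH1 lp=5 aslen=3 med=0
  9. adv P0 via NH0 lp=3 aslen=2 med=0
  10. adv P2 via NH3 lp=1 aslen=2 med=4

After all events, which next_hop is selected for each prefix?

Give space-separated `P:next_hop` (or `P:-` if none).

Op 1: best P0=- P1=NH0 P2=-
Op 2: best P0=- P1=NH0 P2=-
Op 3: best P0=NH3 P1=NH0 P2=-
Op 4: best P0=NH3 P1=NH0 P2=-
Op 5: best P0=NH3 P1=NH0 P2=NH0
Op 6: best P0=NH2 P1=NH0 P2=NH0
Op 7: best P0=NH2 P1=NH0 P2=NH1
Op 8: best P0=NH2 P1=NH0 P2=NH1
Op 9: best P0=NH0 P1=NH0 P2=NH1
Op 10: best P0=NH0 P1=NH0 P2=NH1

Answer: P0:NH0 P1:NH0 P2:NH1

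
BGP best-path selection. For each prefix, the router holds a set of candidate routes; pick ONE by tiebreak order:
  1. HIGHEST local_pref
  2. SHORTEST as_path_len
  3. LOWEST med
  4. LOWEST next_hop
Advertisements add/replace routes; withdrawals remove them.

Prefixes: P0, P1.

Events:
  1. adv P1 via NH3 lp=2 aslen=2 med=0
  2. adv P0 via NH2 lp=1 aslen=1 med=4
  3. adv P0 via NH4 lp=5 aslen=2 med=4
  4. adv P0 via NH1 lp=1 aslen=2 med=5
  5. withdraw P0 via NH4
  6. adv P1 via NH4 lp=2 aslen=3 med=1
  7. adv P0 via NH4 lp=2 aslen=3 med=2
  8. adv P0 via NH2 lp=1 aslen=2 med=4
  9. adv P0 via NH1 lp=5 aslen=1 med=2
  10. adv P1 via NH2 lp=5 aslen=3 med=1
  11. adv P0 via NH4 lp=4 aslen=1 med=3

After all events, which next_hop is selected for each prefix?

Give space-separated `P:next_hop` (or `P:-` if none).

Op 1: best P0=- P1=NH3
Op 2: best P0=NH2 P1=NH3
Op 3: best P0=NH4 P1=NH3
Op 4: best P0=NH4 P1=NH3
Op 5: best P0=NH2 P1=NH3
Op 6: best P0=NH2 P1=NH3
Op 7: best P0=NH4 P1=NH3
Op 8: best P0=NH4 P1=NH3
Op 9: best P0=NH1 P1=NH3
Op 10: best P0=NH1 P1=NH2
Op 11: best P0=NH1 P1=NH2

Answer: P0:NH1 P1:NH2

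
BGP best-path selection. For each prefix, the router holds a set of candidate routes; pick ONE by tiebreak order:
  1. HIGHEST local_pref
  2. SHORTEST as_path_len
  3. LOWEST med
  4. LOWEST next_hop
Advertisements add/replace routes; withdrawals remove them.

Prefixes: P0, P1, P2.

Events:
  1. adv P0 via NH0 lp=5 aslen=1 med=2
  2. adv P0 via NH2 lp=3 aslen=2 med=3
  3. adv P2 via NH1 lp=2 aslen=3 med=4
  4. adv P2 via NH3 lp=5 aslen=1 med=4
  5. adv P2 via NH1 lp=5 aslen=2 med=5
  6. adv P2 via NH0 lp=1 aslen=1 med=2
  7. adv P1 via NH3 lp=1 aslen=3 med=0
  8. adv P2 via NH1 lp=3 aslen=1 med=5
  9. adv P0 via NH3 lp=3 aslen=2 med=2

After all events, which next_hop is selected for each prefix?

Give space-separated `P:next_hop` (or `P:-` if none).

Op 1: best P0=NH0 P1=- P2=-
Op 2: best P0=NH0 P1=- P2=-
Op 3: best P0=NH0 P1=- P2=NH1
Op 4: best P0=NH0 P1=- P2=NH3
Op 5: best P0=NH0 P1=- P2=NH3
Op 6: best P0=NH0 P1=- P2=NH3
Op 7: best P0=NH0 P1=NH3 P2=NH3
Op 8: best P0=NH0 P1=NH3 P2=NH3
Op 9: best P0=NH0 P1=NH3 P2=NH3

Answer: P0:NH0 P1:NH3 P2:NH3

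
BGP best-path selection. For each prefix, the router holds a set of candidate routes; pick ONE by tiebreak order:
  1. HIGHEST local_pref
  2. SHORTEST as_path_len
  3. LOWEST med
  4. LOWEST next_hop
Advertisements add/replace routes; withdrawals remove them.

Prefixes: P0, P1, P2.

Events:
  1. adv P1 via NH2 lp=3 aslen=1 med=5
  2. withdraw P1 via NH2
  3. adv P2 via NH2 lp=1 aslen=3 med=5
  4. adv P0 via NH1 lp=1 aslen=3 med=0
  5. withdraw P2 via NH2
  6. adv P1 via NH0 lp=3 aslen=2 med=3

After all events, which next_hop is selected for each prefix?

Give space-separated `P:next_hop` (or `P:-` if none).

Answer: P0:NH1 P1:NH0 P2:-

Derivation:
Op 1: best P0=- P1=NH2 P2=-
Op 2: best P0=- P1=- P2=-
Op 3: best P0=- P1=- P2=NH2
Op 4: best P0=NH1 P1=- P2=NH2
Op 5: best P0=NH1 P1=- P2=-
Op 6: best P0=NH1 P1=NH0 P2=-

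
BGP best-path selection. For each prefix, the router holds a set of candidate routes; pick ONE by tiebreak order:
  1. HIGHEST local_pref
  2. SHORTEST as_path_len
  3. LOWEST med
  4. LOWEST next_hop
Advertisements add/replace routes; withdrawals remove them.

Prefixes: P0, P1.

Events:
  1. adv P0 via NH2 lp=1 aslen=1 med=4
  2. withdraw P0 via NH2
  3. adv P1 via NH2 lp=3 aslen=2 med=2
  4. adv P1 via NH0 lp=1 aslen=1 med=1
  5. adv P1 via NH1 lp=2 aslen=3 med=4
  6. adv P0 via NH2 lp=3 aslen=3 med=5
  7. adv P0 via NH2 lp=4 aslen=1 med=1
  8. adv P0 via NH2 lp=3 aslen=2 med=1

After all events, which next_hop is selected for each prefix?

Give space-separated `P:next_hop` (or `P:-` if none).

Op 1: best P0=NH2 P1=-
Op 2: best P0=- P1=-
Op 3: best P0=- P1=NH2
Op 4: best P0=- P1=NH2
Op 5: best P0=- P1=NH2
Op 6: best P0=NH2 P1=NH2
Op 7: best P0=NH2 P1=NH2
Op 8: best P0=NH2 P1=NH2

Answer: P0:NH2 P1:NH2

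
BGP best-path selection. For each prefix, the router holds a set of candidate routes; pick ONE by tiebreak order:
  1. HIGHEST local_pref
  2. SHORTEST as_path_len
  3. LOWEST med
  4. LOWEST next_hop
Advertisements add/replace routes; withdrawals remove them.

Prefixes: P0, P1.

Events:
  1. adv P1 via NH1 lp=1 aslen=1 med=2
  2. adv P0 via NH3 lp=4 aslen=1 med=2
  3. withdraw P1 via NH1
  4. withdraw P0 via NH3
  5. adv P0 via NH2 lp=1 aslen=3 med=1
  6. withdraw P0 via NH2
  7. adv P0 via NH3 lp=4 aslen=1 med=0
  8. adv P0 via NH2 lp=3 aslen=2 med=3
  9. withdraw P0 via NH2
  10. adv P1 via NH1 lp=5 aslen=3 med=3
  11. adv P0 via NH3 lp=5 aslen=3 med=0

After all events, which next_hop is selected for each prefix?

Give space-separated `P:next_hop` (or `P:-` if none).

Answer: P0:NH3 P1:NH1

Derivation:
Op 1: best P0=- P1=NH1
Op 2: best P0=NH3 P1=NH1
Op 3: best P0=NH3 P1=-
Op 4: best P0=- P1=-
Op 5: best P0=NH2 P1=-
Op 6: best P0=- P1=-
Op 7: best P0=NH3 P1=-
Op 8: best P0=NH3 P1=-
Op 9: best P0=NH3 P1=-
Op 10: best P0=NH3 P1=NH1
Op 11: best P0=NH3 P1=NH1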